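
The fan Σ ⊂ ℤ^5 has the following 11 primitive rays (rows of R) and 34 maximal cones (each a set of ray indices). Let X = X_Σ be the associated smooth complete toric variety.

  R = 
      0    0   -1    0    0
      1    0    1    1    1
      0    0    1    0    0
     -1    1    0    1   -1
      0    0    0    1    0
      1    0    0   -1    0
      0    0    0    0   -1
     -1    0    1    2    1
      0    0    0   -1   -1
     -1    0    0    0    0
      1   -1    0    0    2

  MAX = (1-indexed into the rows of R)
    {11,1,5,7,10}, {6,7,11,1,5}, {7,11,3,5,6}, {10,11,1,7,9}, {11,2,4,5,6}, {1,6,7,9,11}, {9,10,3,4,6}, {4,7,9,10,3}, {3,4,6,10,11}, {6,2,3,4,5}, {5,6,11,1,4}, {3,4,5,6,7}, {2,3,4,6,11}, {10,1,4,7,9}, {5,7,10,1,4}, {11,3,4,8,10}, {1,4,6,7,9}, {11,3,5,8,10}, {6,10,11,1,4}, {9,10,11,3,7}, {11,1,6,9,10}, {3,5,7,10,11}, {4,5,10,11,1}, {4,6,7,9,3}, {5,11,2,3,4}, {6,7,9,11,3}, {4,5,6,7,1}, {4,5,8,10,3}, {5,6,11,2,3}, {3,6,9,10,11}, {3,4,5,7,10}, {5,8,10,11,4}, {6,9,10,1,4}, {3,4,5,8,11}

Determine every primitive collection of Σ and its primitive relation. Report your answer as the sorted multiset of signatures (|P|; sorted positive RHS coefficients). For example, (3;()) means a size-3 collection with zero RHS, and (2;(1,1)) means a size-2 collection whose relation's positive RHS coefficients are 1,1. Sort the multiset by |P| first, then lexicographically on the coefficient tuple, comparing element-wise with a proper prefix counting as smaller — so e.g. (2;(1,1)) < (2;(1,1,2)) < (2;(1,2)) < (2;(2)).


Δ(Σ) — 11 vertices, 17 min non-faces:

  • {1,3}:  v_{1} + v_{3} = 0  so sig = (2;())
  • {5,9}:  v_{5} + v_{9} = v_{7}  so sig = (2;(1))
  • {2,9}:  v_{2} + v_{9} = v_{3} + v_{5} + v_{6}  so sig = (2;(1,1,1))
  • {2,10}:  v_{2} + v_{10} = v_{3} + v_{4} + v_{11}  so sig = (2;(1,1,1))
  • {6,8}:  v_{6} + v_{8} = v_{3} + v_{4} + v_{11}  so sig = (2;(1,1,1))
  • {8,9}:  v_{8} + v_{9} = v_{3} + v_{5} + v_{10}  so sig = (2;(1,1,1))
  • {1,2}:  v_{1} + v_{2} = v_{4} + v_{5} + v_{6} + v_{11}  so sig = (2;(1,1,1,1))
  • {1,8}:  v_{1} + v_{8} = v_{4} + v_{5} + v_{10} + v_{11}  so sig = (2;(1,1,1,1))
  • {2,7}:  v_{2} + v_{7} = v_{3} + 2·v_{5} + v_{6}  so sig = (2;(1,1,2))
  • {7,8}:  v_{7} + v_{8} = v_{3} + 2·v_{5} + v_{10}  so sig = (2;(1,1,2))
  • {2,8}:  v_{2} + v_{8} = 2·v_{3} + 2·v_{4} + v_{5} + 2·v_{11}  so sig = (2;(1,2,2,2))
  • {4,9,11}:  v_{4} + v_{9} + v_{11} = 0  so sig = (3;())
  • {5,6,10}:  v_{5} + v_{6} + v_{10} = 0  so sig = (3;())
  • {4,7,11}:  v_{4} + v_{7} + v_{11} = v_{5}  so sig = (3;(1))
  • {6,7,10}:  v_{6} + v_{7} + v_{10} = v_{9}  so sig = (3;(1))
  • {3,4,5,6,11}:  v_{3} + v_{4} + v_{5} + v_{6} + v_{11} = v_{2}  so sig = (5;(1))
  • {3,4,5,10,11}:  v_{3} + v_{4} + v_{5} + v_{10} + v_{11} = v_{8}  so sig = (5;(1))

Sorted signature multiset PRS(X):
{ (2;()),  (2;(1)),  (2;(1,1,1)) ×4,  (2;(1,1,1,1)) ×2,  (2;(1,1,2)) ×2,  (2;(1,2,2,2)),  (3;()) ×2,  (3;(1)) ×2,  (5;(1)) ×2 }


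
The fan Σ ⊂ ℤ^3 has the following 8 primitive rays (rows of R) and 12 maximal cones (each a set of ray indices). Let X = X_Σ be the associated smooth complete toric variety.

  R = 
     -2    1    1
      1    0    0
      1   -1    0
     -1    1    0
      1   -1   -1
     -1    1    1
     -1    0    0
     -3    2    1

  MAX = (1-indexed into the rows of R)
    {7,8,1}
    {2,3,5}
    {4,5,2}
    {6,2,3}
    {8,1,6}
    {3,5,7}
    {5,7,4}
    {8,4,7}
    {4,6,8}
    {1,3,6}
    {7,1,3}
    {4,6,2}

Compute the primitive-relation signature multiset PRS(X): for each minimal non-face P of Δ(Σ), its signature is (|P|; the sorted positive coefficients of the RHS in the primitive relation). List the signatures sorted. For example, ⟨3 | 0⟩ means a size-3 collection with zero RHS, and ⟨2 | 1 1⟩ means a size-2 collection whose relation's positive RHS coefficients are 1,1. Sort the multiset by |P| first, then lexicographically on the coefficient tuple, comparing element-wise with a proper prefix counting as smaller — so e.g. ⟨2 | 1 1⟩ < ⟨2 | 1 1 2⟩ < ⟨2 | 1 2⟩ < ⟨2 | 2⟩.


|primitive collections| = 10. Relations:

  P={2,7}:  v_{2} + v_{7} = 0  →  sig = ⟨2 | 0⟩
  P={3,4}:  v_{3} + v_{4} = 0  →  sig = ⟨2 | 0⟩
  P={5,6}:  v_{5} + v_{6} = 0  →  sig = ⟨2 | 0⟩
  P={1,2}:  v_{1} + v_{2} = v_{6}  →  sig = ⟨2 | 1⟩
  P={1,4}:  v_{1} + v_{4} = v_{8}  →  sig = ⟨2 | 1⟩
  P={1,5}:  v_{1} + v_{5} = v_{7}  →  sig = ⟨2 | 1⟩
  P={3,8}:  v_{3} + v_{8} = v_{1}  →  sig = ⟨2 | 1⟩
  P={6,7}:  v_{6} + v_{7} = v_{1}  →  sig = ⟨2 | 1⟩
  P={2,8}:  v_{2} + v_{8} = v_{4} + v_{6}  →  sig = ⟨2 | 1 1⟩
  P={5,8}:  v_{5} + v_{8} = v_{4} + v_{7}  →  sig = ⟨2 | 1 1⟩

Signatures (|P|; sorted positive RHS coefficients), sorted:
    |P|=2: 10 collections, coeffs (), (), (), (1), (1), (1), (1), (1), (1,1), (1,1)


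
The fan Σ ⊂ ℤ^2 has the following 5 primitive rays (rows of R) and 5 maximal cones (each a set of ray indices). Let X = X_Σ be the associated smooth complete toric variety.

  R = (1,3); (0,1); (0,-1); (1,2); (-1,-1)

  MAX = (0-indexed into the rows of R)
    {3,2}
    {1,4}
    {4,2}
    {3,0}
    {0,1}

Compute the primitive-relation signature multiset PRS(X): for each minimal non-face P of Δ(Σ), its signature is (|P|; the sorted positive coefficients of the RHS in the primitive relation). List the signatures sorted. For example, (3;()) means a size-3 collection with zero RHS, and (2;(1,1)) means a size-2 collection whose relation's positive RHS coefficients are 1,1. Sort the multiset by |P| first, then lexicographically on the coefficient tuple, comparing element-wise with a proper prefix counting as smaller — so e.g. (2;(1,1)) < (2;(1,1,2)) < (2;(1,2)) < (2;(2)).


5 collections generate NE(X_Σ); each relation:

  {1,2}:  v_{1} + v_{2} = 0  ⟹  sig = (2;())
  {0,2}:  v_{0} + v_{2} = v_{3}  ⟹  sig = (2;(1))
  {1,3}:  v_{1} + v_{3} = v_{0}  ⟹  sig = (2;(1))
  {3,4}:  v_{3} + v_{4} = v_{1}  ⟹  sig = (2;(1))
  {0,4}:  v_{0} + v_{4} = 2·v_{1}  ⟹  sig = (2;(2))

Hence PRS(X_Σ) =
{ (2;()),  (2;(1)) ×3,  (2;(2)) }


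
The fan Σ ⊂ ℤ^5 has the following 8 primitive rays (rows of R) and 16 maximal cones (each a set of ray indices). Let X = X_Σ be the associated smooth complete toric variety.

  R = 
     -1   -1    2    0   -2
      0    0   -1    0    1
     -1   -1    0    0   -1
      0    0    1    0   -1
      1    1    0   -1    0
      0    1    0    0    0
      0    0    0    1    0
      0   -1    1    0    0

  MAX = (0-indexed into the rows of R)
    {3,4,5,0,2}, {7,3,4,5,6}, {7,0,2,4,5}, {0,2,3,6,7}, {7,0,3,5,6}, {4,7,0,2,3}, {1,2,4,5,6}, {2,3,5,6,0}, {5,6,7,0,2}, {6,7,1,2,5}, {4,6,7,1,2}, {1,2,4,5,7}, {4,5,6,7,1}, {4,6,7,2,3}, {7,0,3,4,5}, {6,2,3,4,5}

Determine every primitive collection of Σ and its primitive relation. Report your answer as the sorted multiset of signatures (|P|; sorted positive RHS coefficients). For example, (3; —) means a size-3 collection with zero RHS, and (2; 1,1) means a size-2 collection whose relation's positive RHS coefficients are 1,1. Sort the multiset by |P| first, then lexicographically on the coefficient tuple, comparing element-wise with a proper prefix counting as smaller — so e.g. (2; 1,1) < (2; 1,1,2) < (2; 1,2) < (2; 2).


Primitive collections (5):

  {1,3}:  v_{1} + v_{3} = 0 — sig = (2; —)
  {0,1}:  v_{0} + v_{1} = v_{2} + v_{5} + v_{7} — sig = (2; 1,1,1)
  {0,4,6}:  v_{0} + v_{4} + v_{6} = 2·v_{3} — sig = (3; 2)
  {2,3,5,7}:  v_{2} + v_{3} + v_{5} + v_{7} = v_{0} — sig = (4; 1)
  {2,4,5,6,7}:  v_{2} + v_{4} + v_{5} + v_{6} + v_{7} = v_{3} — sig = (5; 1)

Hence PRS(X_Σ) =
    |P|=2: 2 collections, coeffs (), (1,1,1)
    |P|=3: 1 collection, coeffs (2)
    |P|=4: 1 collection, coeffs (1)
    |P|=5: 1 collection, coeffs (1)


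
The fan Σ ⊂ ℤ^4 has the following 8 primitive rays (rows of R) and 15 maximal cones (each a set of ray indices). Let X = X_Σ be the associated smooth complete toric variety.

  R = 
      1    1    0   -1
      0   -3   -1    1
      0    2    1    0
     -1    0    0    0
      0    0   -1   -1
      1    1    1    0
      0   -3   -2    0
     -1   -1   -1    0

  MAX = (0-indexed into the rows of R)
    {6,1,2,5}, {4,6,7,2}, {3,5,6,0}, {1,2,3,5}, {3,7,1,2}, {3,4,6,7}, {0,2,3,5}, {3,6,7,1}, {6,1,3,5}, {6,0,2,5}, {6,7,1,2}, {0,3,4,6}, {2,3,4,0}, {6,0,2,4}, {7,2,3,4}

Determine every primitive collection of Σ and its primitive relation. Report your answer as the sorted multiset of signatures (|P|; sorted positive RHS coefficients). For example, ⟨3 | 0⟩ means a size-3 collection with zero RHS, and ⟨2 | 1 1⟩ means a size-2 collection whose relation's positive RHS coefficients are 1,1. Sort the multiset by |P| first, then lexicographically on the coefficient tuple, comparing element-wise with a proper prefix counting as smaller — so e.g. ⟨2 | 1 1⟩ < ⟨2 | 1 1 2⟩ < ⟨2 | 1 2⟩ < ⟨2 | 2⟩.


|primitive collections| = 6. Relations:

  P = {5,7}:  v_{5} + v_{7} = 0 — sig = ⟨2 | 0⟩
  P = {0,7}:  v_{0} + v_{7} = v_{4} — sig = ⟨2 | 1⟩
  P = {1,4}:  v_{1} + v_{4} = v_{6} — sig = ⟨2 | 1⟩
  P = {4,5}:  v_{4} + v_{5} = v_{0} — sig = ⟨2 | 1⟩
  P = {0,1}:  v_{0} + v_{1} = v_{5} + v_{6} — sig = ⟨2 | 1 1⟩
  P = {2,3,6}:  v_{2} + v_{3} + v_{6} = v_{7} — sig = ⟨3 | 1⟩

Signatures (|P|; sorted positive RHS coefficients), sorted:
[⟨2 | 0⟩, ⟨2 | 1⟩, ⟨2 | 1⟩, ⟨2 | 1⟩, ⟨2 | 1 1⟩, ⟨3 | 1⟩]


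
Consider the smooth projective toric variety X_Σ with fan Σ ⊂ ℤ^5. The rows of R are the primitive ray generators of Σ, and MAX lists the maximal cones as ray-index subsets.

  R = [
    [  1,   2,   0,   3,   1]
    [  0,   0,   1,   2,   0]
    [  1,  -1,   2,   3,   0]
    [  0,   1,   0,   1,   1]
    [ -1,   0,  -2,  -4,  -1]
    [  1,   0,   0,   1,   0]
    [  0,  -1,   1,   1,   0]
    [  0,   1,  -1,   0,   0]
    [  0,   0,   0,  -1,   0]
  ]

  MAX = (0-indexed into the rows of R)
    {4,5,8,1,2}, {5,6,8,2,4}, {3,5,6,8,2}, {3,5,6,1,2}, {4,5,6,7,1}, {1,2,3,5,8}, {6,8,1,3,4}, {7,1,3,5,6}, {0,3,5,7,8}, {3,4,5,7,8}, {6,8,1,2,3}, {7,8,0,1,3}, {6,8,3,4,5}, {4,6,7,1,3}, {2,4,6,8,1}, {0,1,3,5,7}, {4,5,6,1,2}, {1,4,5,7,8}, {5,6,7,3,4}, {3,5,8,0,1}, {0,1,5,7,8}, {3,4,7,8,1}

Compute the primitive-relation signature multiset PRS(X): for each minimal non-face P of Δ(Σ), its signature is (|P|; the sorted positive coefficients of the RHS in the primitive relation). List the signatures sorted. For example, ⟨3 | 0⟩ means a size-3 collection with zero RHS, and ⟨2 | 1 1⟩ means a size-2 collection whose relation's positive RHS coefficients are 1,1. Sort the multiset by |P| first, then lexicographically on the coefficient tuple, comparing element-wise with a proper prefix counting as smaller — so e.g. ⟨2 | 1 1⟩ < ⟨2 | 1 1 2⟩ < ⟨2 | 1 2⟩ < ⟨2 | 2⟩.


|primitive collections| = 9. Relations:

  P={2,7}:  v_{2} + v_{7} = v_{1} + v_{5} — sig = ⟨2 | 1 1⟩
  P={0,6}:  v_{0} + v_{6} = v_{1} + v_{3} + v_{5} — sig = ⟨2 | 1 1 1⟩
  P={0,2}:  v_{0} + v_{2} = 2·v_{1} + v_{3} + 2·v_{5} + v_{8} — sig = ⟨2 | 1 1 2 2⟩
  P={0,4}:  v_{0} + v_{4} = 2·v_{7} + v_{8} — sig = ⟨2 | 1 2⟩
  P={2,3,4}:  v_{2} + v_{3} + v_{4} = 0 — sig = ⟨3 | 0⟩
  P={6,7,8}:  v_{6} + v_{7} + v_{8} = 0 — sig = ⟨3 | 0⟩
  P={1,3,4,5}:  v_{1} + v_{3} + v_{4} + v_{5} = v_{7} — sig = ⟨4 | 1⟩
  P={1,5,6,8}:  v_{1} + v_{5} + v_{6} + v_{8} = v_{2} — sig = ⟨4 | 1⟩
  P={1,3,5,7,8}:  v_{1} + v_{3} + v_{5} + v_{7} + v_{8} = v_{0} — sig = ⟨5 | 1⟩

Signatures (|P|; sorted positive RHS coefficients), sorted:
    ⟨2 | 1 1⟩
    ⟨2 | 1 1 1⟩
    ⟨2 | 1 1 2 2⟩
    ⟨2 | 1 2⟩
    ⟨3 | 0⟩
    ⟨3 | 0⟩
    ⟨4 | 1⟩
    ⟨4 | 1⟩
    ⟨5 | 1⟩


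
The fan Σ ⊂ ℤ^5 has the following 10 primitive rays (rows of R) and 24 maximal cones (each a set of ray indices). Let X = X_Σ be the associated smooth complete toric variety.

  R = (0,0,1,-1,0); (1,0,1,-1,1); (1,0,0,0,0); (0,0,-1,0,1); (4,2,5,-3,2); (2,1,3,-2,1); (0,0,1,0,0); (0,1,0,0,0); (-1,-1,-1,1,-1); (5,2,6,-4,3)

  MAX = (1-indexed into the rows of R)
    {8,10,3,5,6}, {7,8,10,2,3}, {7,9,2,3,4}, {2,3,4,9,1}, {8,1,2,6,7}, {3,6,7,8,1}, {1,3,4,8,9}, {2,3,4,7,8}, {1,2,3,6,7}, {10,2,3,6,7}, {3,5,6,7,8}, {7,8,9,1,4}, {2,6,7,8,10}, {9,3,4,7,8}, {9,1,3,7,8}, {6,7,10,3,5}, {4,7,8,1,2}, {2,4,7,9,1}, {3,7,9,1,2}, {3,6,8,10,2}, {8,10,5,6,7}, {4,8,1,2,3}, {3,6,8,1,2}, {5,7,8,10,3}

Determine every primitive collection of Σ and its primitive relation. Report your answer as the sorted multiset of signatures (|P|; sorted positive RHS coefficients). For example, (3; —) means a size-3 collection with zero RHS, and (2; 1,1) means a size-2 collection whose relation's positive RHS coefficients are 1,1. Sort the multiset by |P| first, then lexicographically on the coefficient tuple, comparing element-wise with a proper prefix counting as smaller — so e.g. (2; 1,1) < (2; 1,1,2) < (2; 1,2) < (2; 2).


Primitive collections (14):

  P = {2,5}:  v_{2} + v_{5} = v_{10}  ⇒ sig = (2; 1)
  P = {5,9}:  v_{5} + v_{9} = v_{3} + v_{6} + v_{7}  ⇒ sig = (2; 1,1,1)
  P = {6,9}:  v_{6} + v_{9} = v_{1} + v_{3} + v_{7}  ⇒ sig = (2; 1,1,1)
  P = {9,10}:  v_{9} + v_{10} = v_{2} + v_{3} + v_{6} + v_{7}  ⇒ sig = (2; 1,1,1,1)
  P = {4,5}:  v_{4} + v_{5} = 3·v_{2} + v_{3} + v_{7} + 2·v_{8}  ⇒ sig = (2; 1,1,2,3)
  P = {4,10}:  v_{4} + v_{10} = 4·v_{2} + v_{3} + v_{7} + 2·v_{8}  ⇒ sig = (2; 1,1,2,4)
  P = {1,10}:  v_{1} + v_{10} = v_{2} + 2·v_{6}  ⇒ sig = (2; 1,2)
  P = {4,6}:  v_{4} + v_{6} = 2·v_{2} + v_{8}  ⇒ sig = (2; 1,2)
  P = {1,5}:  v_{1} + v_{5} = 2·v_{6}  ⇒ sig = (2; 2)
  P = {2,8,9}:  v_{2} + v_{8} + v_{9} = 0  ⇒ sig = (3; —)
  P = {1,3,4,7}:  v_{1} + v_{3} + v_{4} + v_{7} = v_{2}  ⇒ sig = (4; 1)
  P = {1,2,3,7,8}:  v_{1} + v_{2} + v_{3} + v_{7} + v_{8} = v_{6}  ⇒ sig = (5; 1)
  P = {2,3,6,7,8}:  v_{2} + v_{3} + v_{6} + v_{7} + v_{8} = v_{5}  ⇒ sig = (5; 1)
  P = {3,6,7,8,10}:  v_{3} + v_{6} + v_{7} + v_{8} + v_{10} = 2·v_{5}  ⇒ sig = (5; 2)

Hence PRS(X_Σ) =
    |P|=2: 9 collections, coeffs (1), (1,1,1), (1,1,1), (1,1,1,1), (1,1,2,3), (1,1,2,4), (1,2), (1,2), (2)
    |P|=3: 1 collection, coeffs ()
    |P|=4: 1 collection, coeffs (1)
    |P|=5: 3 collections, coeffs (1), (1), (2)


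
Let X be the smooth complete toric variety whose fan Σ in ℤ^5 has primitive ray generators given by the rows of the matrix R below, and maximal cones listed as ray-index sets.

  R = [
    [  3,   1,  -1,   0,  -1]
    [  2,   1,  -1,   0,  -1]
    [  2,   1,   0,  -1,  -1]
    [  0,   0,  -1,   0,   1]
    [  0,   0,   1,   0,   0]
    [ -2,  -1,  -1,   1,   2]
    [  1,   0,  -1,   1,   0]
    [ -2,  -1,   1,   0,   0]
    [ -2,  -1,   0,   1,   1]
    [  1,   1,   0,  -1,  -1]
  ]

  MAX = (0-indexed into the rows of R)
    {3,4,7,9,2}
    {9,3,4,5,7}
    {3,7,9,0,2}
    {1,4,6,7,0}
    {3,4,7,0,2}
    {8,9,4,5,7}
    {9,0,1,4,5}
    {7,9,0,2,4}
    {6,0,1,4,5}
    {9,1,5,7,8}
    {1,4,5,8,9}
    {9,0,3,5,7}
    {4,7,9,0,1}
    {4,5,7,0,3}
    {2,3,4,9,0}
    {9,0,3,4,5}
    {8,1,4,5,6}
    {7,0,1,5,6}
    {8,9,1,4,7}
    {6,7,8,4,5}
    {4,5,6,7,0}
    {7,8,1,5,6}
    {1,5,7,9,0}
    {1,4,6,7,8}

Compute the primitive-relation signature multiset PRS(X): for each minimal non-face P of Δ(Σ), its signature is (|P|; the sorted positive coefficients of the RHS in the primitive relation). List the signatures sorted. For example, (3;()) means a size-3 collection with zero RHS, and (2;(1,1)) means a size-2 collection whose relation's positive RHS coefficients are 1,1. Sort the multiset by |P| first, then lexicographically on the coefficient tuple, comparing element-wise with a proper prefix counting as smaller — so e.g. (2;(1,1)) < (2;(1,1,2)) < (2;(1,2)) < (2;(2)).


|primitive collections| = 12. Relations:

  {2,8}:  v_{2} + v_{8} = 0 — sig = (2;())
  {0,8}:  v_{0} + v_{8} = v_{6} — sig = (2;(1))
  {2,5}:  v_{2} + v_{5} = v_{3} — sig = (2;(1))
  {2,6}:  v_{2} + v_{6} = v_{0} — sig = (2;(1))
  {3,8}:  v_{3} + v_{8} = v_{5} — sig = (2;(1))
  {6,9}:  v_{6} + v_{9} = v_{1} — sig = (2;(1))
  {1,2}:  v_{1} + v_{2} = v_{0} + v_{9} — sig = (2;(1,1))
  {3,6}:  v_{3} + v_{6} = v_{0} + v_{5} — sig = (2;(1,1))
  {1,3}:  v_{1} + v_{3} = v_{0} + v_{5} + v_{9} — sig = (2;(1,1,1))
  {1,4,5,7}:  v_{1} + v_{4} + v_{5} + v_{7} = v_{8} — sig = (4;(1))
  {0,4,5,7,9}:  v_{0} + v_{4} + v_{5} + v_{7} + v_{9} = 0 — sig = (5;())
  {0,3,4,7,9}:  v_{0} + v_{3} + v_{4} + v_{7} + v_{9} = v_{2} — sig = (5;(1))

so the primitive-relation signature multiset is
    |P|=2: 9 collections, coeffs (), (1), (1), (1), (1), (1), (1,1), (1,1), (1,1,1)
    |P|=4: 1 collection, coeffs (1)
    |P|=5: 2 collections, coeffs (), (1)


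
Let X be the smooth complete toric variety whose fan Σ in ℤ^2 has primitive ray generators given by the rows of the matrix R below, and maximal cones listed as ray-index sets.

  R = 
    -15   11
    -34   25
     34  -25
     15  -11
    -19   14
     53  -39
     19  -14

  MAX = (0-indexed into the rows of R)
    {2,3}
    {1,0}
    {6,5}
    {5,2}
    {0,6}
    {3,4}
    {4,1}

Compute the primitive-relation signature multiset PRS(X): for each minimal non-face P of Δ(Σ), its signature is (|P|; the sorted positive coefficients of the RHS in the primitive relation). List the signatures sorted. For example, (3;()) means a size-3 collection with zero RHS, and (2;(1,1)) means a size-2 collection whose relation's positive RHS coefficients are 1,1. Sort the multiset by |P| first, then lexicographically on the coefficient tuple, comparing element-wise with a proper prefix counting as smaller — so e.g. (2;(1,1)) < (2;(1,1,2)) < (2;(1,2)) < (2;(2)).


Δ(Σ) — 7 vertices, 14 min non-faces:

  • {0,3}:  v_{0} + v_{3} = 0  so sig = (2;())
  • {1,2}:  v_{1} + v_{2} = 0  so sig = (2;())
  • {4,6}:  v_{4} + v_{6} = 0  so sig = (2;())
  • {0,2}:  v_{0} + v_{2} = v_{6}  so sig = (2;(1))
  • {0,4}:  v_{0} + v_{4} = v_{1}  so sig = (2;(1))
  • {1,3}:  v_{1} + v_{3} = v_{4}  so sig = (2;(1))
  • {1,5}:  v_{1} + v_{5} = v_{6}  so sig = (2;(1))
  • {1,6}:  v_{1} + v_{6} = v_{0}  so sig = (2;(1))
  • {2,4}:  v_{2} + v_{4} = v_{3}  so sig = (2;(1))
  • {2,6}:  v_{2} + v_{6} = v_{5}  so sig = (2;(1))
  • {3,6}:  v_{3} + v_{6} = v_{2}  so sig = (2;(1))
  • {4,5}:  v_{4} + v_{5} = v_{2}  so sig = (2;(1))
  • {0,5}:  v_{0} + v_{5} = 2·v_{6}  so sig = (2;(2))
  • {3,5}:  v_{3} + v_{5} = 2·v_{2}  so sig = (2;(2))

Signatures (|P|; sorted positive RHS coefficients), sorted:
{ (2;()) ×3,  (2;(1)) ×9,  (2;(2)) ×2 }


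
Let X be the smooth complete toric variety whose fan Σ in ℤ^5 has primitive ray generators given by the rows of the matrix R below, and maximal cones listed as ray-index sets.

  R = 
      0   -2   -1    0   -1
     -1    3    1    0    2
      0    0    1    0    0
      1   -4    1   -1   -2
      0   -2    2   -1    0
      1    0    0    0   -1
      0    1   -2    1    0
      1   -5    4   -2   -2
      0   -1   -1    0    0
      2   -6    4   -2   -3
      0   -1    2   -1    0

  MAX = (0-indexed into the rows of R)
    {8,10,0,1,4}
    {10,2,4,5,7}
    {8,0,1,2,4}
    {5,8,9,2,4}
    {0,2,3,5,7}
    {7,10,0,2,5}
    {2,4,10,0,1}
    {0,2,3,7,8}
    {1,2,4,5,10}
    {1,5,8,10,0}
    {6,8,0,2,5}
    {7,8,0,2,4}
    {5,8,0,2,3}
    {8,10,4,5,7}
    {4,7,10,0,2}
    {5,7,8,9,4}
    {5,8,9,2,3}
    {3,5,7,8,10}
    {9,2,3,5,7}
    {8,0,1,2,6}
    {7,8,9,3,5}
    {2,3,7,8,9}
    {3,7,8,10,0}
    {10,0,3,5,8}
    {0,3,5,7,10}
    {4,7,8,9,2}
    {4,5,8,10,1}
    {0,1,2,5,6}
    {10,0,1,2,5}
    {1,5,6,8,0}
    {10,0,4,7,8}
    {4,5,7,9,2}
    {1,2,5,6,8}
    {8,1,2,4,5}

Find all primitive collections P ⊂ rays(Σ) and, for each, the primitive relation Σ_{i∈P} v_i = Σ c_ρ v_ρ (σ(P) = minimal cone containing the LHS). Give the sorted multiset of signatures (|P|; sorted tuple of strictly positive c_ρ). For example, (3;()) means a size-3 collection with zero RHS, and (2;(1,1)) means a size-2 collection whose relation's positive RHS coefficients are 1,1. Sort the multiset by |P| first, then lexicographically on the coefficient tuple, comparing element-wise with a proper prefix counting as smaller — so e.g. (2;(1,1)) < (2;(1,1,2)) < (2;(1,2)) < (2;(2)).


Δ(Σ) — 11 vertices, 17 min non-faces:

  P = {6,10}:  v_{6} + v_{10} = 0 — sig = (2;())
  P = {1,3}:  v_{1} + v_{3} = v_{10} — sig = (2;(1))
  P = {3,4}:  v_{3} + v_{4} = v_{7} + v_{8} — sig = (2;(1,1))
  P = {4,6}:  v_{4} + v_{6} = v_{2} + v_{8} — sig = (2;(1,1))
  P = {6,7}:  v_{6} + v_{7} = v_{2} + v_{3} — sig = (2;(1,1))
  P = {9,10}:  v_{9} + v_{10} = v_{4} + v_{5} + v_{7} — sig = (2;(1,1,1))
  P = {1,9}:  v_{1} + v_{9} = v_{2} + v_{4} + v_{5} + v_{10} — sig = (2;(1,1,1,1))
  P = {3,6}:  v_{3} + v_{6} = v_{0} + v_{2} + v_{5} + v_{8} — sig = (2;(1,1,1,1))
  P = {6,9}:  v_{6} + v_{9} = 2·v_{2} + v_{3} + v_{5} + v_{8} — sig = (2;(1,1,1,2))
  P = {0,9}:  v_{0} + v_{9} = v_{2} + 2·v_{3} — sig = (2;(1,2))
  P = {1,7}:  v_{1} + v_{7} = v_{2} + 2·v_{10} — sig = (2;(1,2))
  P = {0,4,5}:  v_{0} + v_{4} + v_{5} = v_{3} — sig = (3;(1))
  P = {2,3,10}:  v_{2} + v_{3} + v_{10} = v_{7} — sig = (3;(1))
  P = {2,8,10}:  v_{2} + v_{8} + v_{10} = v_{4} — sig = (3;(1))
  P = {2,5,7,8}:  v_{2} + v_{5} + v_{7} + v_{8} = v_{9} — sig = (4;(1))
  P = {0,5,7,8}:  v_{0} + v_{5} + v_{7} + v_{8} = 2·v_{3} — sig = (4;(2))
  P = {0,1,2,5,8}:  v_{0} + v_{1} + v_{2} + v_{5} + v_{8} = 0 — sig = (5;())

Signatures (|P|; sorted positive RHS coefficients), sorted:
[(2;()), (2;(1)), (2;(1,1)), (2;(1,1)), (2;(1,1)), (2;(1,1,1)), (2;(1,1,1,1)), (2;(1,1,1,1)), (2;(1,1,1,2)), (2;(1,2)), (2;(1,2)), (3;(1)), (3;(1)), (3;(1)), (4;(1)), (4;(2)), (5;())]


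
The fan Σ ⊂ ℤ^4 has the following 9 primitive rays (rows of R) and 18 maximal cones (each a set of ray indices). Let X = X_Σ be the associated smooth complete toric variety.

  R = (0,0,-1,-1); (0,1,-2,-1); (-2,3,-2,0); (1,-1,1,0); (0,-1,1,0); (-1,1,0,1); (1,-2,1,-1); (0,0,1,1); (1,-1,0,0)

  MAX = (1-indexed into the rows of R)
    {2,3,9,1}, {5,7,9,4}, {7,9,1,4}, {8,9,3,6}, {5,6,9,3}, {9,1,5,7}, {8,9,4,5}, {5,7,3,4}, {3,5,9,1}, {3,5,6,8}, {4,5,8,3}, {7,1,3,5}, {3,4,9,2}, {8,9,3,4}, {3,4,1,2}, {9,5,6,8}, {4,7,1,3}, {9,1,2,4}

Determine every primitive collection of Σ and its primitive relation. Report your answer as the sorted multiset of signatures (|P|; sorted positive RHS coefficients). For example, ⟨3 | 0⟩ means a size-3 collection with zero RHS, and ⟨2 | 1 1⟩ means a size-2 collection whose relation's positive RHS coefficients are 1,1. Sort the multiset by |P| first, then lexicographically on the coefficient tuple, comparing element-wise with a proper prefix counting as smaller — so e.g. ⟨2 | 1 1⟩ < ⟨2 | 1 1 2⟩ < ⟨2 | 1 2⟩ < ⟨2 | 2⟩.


Minimal non-faces — 14 found among 9 rays, 18 max cones:

  {1,8}:  v_{1} + v_{8} = 0 — sig = ⟨2 | 0⟩
  {2,5}:  v_{2} + v_{5} = v_{1} — sig = ⟨2 | 1⟩
  {4,6}:  v_{4} + v_{6} = v_{8} — sig = ⟨2 | 1⟩
  {6,7}:  v_{6} + v_{7} = v_{5} — sig = ⟨2 | 1⟩
  {2,6}:  v_{2} + v_{6} = v_{3} + v_{9} — sig = ⟨2 | 1 1⟩
  {7,8}:  v_{7} + v_{8} = v_{4} + v_{5} — sig = ⟨2 | 1 1⟩
  {1,6}:  v_{1} + v_{6} = v_{3} + v_{5} + v_{9} — sig = ⟨2 | 1 1 1⟩
  {2,8}:  v_{2} + v_{8} = v_{3} + v_{4} + v_{9} — sig = ⟨2 | 1 1 1⟩
  {2,7}:  v_{2} + v_{7} = 2·v_{1} + v_{4} — sig = ⟨2 | 1 2⟩
  {1,4,5}:  v_{1} + v_{4} + v_{5} = v_{7} — sig = ⟨3 | 1⟩
  {3,7,9}:  v_{3} + v_{7} + v_{9} = v_{1} — sig = ⟨3 | 1⟩
  {3,4,5,9}:  v_{3} + v_{4} + v_{5} + v_{9} = 0 — sig = ⟨4 | 0⟩
  {1,3,4,9}:  v_{1} + v_{3} + v_{4} + v_{9} = v_{2} — sig = ⟨4 | 1⟩
  {3,5,8,9}:  v_{3} + v_{5} + v_{8} + v_{9} = v_{6} — sig = ⟨4 | 1⟩

so the primitive-relation signature multiset is
{ ⟨2 | 0⟩,  ⟨2 | 1⟩ ×3,  ⟨2 | 1 1⟩ ×2,  ⟨2 | 1 1 1⟩ ×2,  ⟨2 | 1 2⟩,  ⟨3 | 1⟩ ×2,  ⟨4 | 0⟩,  ⟨4 | 1⟩ ×2 }


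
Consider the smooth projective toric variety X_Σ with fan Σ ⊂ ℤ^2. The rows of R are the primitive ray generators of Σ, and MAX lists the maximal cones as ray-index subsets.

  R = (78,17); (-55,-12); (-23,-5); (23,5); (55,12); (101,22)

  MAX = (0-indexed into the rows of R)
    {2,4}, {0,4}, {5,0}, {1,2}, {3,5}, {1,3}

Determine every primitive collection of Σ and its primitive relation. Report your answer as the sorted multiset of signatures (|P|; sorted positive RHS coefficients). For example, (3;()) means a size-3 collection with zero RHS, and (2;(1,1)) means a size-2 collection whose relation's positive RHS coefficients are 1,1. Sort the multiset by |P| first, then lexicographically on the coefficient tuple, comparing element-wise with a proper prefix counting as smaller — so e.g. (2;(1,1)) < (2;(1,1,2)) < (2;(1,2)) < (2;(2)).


9 collections generate NE(X_Σ); each relation:

  • {1,4}:  v_{1} + v_{4} = 0  ⇒ sig = (2;())
  • {2,3}:  v_{2} + v_{3} = 0  ⇒ sig = (2;())
  • {0,1}:  v_{0} + v_{1} = v_{3}  ⇒ sig = (2;(1))
  • {0,2}:  v_{0} + v_{2} = v_{4}  ⇒ sig = (2;(1))
  • {0,3}:  v_{0} + v_{3} = v_{5}  ⇒ sig = (2;(1))
  • {2,5}:  v_{2} + v_{5} = v_{0}  ⇒ sig = (2;(1))
  • {3,4}:  v_{3} + v_{4} = v_{0}  ⇒ sig = (2;(1))
  • {1,5}:  v_{1} + v_{5} = 2·v_{3}  ⇒ sig = (2;(2))
  • {4,5}:  v_{4} + v_{5} = 2·v_{0}  ⇒ sig = (2;(2))

Sorted signature multiset PRS(X):
    (2;())
    (2;())
    (2;(1))
    (2;(1))
    (2;(1))
    (2;(1))
    (2;(1))
    (2;(2))
    (2;(2))


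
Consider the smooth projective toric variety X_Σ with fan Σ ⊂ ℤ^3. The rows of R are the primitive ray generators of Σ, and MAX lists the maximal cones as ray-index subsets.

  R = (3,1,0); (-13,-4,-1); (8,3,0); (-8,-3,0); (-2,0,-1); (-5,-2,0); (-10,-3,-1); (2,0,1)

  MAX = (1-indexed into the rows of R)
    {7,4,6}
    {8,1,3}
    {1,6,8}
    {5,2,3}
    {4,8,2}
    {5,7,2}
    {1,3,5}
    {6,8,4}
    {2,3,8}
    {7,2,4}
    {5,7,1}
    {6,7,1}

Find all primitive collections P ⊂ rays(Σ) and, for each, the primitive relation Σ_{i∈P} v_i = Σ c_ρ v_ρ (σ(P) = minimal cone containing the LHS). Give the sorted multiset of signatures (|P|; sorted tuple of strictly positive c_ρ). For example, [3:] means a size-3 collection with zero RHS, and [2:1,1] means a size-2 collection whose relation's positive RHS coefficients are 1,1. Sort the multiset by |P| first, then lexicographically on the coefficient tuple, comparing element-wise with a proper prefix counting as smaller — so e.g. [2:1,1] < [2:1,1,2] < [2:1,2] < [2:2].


The 10 primitive collections of Σ (r=8, n=3):

  P = {3,4}:  v_{3} + v_{4} = 0 — sig = [2:]
  P = {5,8}:  v_{5} + v_{8} = 0 — sig = [2:]
  P = {1,2}:  v_{1} + v_{2} = v_{7} — sig = [2:1]
  P = {1,4}:  v_{1} + v_{4} = v_{6} — sig = [2:1]
  P = {3,6}:  v_{3} + v_{6} = v_{1} — sig = [2:1]
  P = {3,7}:  v_{3} + v_{7} = v_{5} — sig = [2:1]
  P = {4,5}:  v_{4} + v_{5} = v_{7} — sig = [2:1]
  P = {7,8}:  v_{7} + v_{8} = v_{4} — sig = [2:1]
  P = {2,6}:  v_{2} + v_{6} = v_{4} + v_{7} — sig = [2:1,1]
  P = {5,6}:  v_{5} + v_{6} = v_{1} + v_{7} — sig = [2:1,1]

Sorted signature multiset PRS(X):
{ [2:] ×2,  [2:1] ×6,  [2:1,1] ×2 }


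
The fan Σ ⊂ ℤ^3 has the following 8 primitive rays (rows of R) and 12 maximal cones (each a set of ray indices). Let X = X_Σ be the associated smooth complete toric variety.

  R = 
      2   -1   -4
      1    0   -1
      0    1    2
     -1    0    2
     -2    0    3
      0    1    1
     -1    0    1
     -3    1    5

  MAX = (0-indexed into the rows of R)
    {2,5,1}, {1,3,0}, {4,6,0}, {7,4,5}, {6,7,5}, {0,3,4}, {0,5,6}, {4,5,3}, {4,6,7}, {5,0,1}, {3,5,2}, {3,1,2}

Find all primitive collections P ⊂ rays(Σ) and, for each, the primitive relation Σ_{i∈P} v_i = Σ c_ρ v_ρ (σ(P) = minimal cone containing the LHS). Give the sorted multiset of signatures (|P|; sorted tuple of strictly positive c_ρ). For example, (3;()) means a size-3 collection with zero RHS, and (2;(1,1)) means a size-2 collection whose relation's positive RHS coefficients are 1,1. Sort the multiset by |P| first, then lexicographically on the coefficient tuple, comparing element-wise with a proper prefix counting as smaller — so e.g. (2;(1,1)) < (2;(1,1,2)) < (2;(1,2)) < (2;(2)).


Δ(Σ) — 8 vertices, 14 min non-faces:

  P={1,6}:  v_{1} + v_{6} = 0  →  sig = (2;())
  P={0,7}:  v_{0} + v_{7} = v_{6}  →  sig = (2;(1))
  P={1,4}:  v_{1} + v_{4} = v_{3}  →  sig = (2;(1))
  P={3,6}:  v_{3} + v_{6} = v_{4}  →  sig = (2;(1))
  P={1,7}:  v_{1} + v_{7} = v_{4} + v_{5}  →  sig = (2;(1,1))
  P={2,6}:  v_{2} + v_{6} = v_{3} + v_{5}  →  sig = (2;(1,1))
  P={2,7}:  v_{2} + v_{7} = v_{3} + v_{4} + 2·v_{5}  →  sig = (2;(1,1,2))
  P={2,4}:  v_{2} + v_{4} = 2·v_{3} + v_{5}  →  sig = (2;(1,2))
  P={3,7}:  v_{3} + v_{7} = 2·v_{4} + v_{5}  →  sig = (2;(1,2))
  P={0,2}:  v_{0} + v_{2} = 2·v_{1}  →  sig = (2;(2))
  P={0,4,5}:  v_{0} + v_{4} + v_{5} = 0  →  sig = (3;())
  P={0,3,5}:  v_{0} + v_{3} + v_{5} = v_{1}  →  sig = (3;(1))
  P={1,3,5}:  v_{1} + v_{3} + v_{5} = v_{2}  →  sig = (3;(1))
  P={4,5,6}:  v_{4} + v_{5} + v_{6} = v_{7}  →  sig = (3;(1))

so the primitive-relation signature multiset is
[(2;()), (2;(1)), (2;(1)), (2;(1)), (2;(1,1)), (2;(1,1)), (2;(1,1,2)), (2;(1,2)), (2;(1,2)), (2;(2)), (3;()), (3;(1)), (3;(1)), (3;(1))]


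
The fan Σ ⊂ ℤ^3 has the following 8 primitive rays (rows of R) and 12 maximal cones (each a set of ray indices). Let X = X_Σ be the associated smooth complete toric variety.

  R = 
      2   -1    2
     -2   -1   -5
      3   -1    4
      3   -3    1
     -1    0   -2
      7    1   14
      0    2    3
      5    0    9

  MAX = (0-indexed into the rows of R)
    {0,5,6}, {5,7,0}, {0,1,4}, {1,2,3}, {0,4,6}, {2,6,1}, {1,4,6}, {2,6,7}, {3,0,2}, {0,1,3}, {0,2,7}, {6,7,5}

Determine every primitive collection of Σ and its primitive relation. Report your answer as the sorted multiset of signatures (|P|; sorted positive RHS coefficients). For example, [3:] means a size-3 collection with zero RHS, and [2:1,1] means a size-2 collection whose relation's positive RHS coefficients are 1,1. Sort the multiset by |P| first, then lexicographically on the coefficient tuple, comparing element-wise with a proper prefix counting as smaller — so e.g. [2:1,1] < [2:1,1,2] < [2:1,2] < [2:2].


Σ has 14 primitive collections:

  • {1,5}:  v_{1} + v_{5} = v_{7}  ⇒ sig = [2:1]
  • {1,7}:  v_{1} + v_{7} = v_{2}  ⇒ sig = [2:1]
  • {2,4}:  v_{2} + v_{4} = v_{0}  ⇒ sig = [2:1]
  • {3,6}:  v_{3} + v_{6} = v_{2}  ⇒ sig = [2:1]
  • {3,5}:  v_{3} + v_{5} = v_{0} + v_{2} + v_{7}  ⇒ sig = [2:1,1,1]
  • {3,4}:  v_{3} + v_{4} = 2·v_{0} + v_{1}  ⇒ sig = [2:1,2]
  • {3,7}:  v_{3} + v_{7} = v_{0} + 2·v_{2}  ⇒ sig = [2:1,2]
  • {4,7}:  v_{4} + v_{7} = 2·v_{0} + v_{6}  ⇒ sig = [2:1,2]
  • {2,5}:  v_{2} + v_{5} = 2·v_{7}  ⇒ sig = [2:2]
  • {4,5}:  v_{4} + v_{5} = 3·v_{0} + 2·v_{6}  ⇒ sig = [2:2,3]
  • {0,1,6}:  v_{0} + v_{1} + v_{6} = 0  ⇒ sig = [3:]
  • {0,1,2}:  v_{0} + v_{1} + v_{2} = v_{3}  ⇒ sig = [3:1]
  • {0,2,6}:  v_{0} + v_{2} + v_{6} = v_{7}  ⇒ sig = [3:1]
  • {0,6,7}:  v_{0} + v_{6} + v_{7} = v_{5}  ⇒ sig = [3:1]

Sorted signature multiset PRS(X):
{ [2:1] ×4,  [2:1,1,1],  [2:1,2] ×3,  [2:2],  [2:2,3],  [3:],  [3:1] ×3 }


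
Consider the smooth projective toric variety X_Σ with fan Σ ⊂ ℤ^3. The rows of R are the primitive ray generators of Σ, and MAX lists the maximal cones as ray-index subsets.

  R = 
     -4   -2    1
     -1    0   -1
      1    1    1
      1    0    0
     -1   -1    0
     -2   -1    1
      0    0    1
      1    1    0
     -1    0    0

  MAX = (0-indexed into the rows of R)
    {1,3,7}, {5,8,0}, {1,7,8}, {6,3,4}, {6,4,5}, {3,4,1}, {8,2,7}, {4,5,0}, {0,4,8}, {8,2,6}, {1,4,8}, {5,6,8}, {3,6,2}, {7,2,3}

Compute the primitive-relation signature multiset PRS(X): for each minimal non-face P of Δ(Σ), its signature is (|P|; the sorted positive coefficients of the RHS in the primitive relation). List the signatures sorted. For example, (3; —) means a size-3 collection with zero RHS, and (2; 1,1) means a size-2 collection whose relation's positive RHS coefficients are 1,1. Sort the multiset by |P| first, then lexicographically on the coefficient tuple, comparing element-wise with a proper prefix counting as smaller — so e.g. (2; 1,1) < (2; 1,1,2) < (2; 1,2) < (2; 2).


Δ(Σ) — 9 vertices, 17 min non-faces:

  P={3,8}:  v_{3} + v_{8} = 0 — sig = (2; —)
  P={4,7}:  v_{4} + v_{7} = 0 — sig = (2; —)
  P={1,6}:  v_{1} + v_{6} = v_{8} — sig = (2; 1)
  P={2,4}:  v_{2} + v_{4} = v_{6} — sig = (2; 1)
  P={6,7}:  v_{6} + v_{7} = v_{2} — sig = (2; 1)
  P={0,3}:  v_{0} + v_{3} = v_{4} + v_{5} — sig = (2; 1,1)
  P={0,7}:  v_{0} + v_{7} = v_{5} + v_{8} — sig = (2; 1,1)
  P={1,2}:  v_{1} + v_{2} = v_{7} + v_{8} — sig = (2; 1,1)
  P={3,5}:  v_{3} + v_{5} = v_{4} + v_{6} — sig = (2; 1,1)
  P={5,7}:  v_{5} + v_{7} = v_{6} + v_{8} — sig = (2; 1,1)
  P={0,2}:  v_{0} + v_{2} = v_{5} + v_{6} + v_{8} — sig = (2; 1,1,1)
  P={1,5}:  v_{1} + v_{5} = v_{4} + 2·v_{8} — sig = (2; 1,2)
  P={2,5}:  v_{2} + v_{5} = 2·v_{6} + v_{8} — sig = (2; 1,2)
  P={0,6}:  v_{0} + v_{6} = 2·v_{5} — sig = (2; 2)
  P={0,1}:  v_{0} + v_{1} = 2·v_{4} + 3·v_{8} — sig = (2; 2,3)
  P={4,5,8}:  v_{4} + v_{5} + v_{8} = v_{0} — sig = (3; 1)
  P={4,6,8}:  v_{4} + v_{6} + v_{8} = v_{5} — sig = (3; 1)

Signatures (|P|; sorted positive RHS coefficients), sorted:
[(2; —), (2; —), (2; 1), (2; 1), (2; 1), (2; 1,1), (2; 1,1), (2; 1,1), (2; 1,1), (2; 1,1), (2; 1,1,1), (2; 1,2), (2; 1,2), (2; 2), (2; 2,3), (3; 1), (3; 1)]


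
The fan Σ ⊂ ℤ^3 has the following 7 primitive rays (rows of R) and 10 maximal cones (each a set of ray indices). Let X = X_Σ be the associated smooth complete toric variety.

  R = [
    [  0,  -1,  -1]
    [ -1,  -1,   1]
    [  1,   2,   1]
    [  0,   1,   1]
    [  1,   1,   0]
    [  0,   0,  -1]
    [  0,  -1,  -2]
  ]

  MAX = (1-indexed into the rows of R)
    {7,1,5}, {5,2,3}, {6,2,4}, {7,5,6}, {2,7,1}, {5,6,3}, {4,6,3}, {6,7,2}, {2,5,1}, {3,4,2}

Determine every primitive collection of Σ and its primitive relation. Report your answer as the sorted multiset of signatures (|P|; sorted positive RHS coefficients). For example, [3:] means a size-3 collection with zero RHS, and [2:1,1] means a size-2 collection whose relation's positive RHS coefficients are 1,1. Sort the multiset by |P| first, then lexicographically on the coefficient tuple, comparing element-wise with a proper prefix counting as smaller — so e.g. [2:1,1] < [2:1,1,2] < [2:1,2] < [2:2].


Primitive collections (9):

  {1,4}:  v_{1} + v_{4} = 0  so sig = [2:]
  {1,3}:  v_{1} + v_{3} = v_{5}  so sig = [2:1]
  {1,6}:  v_{1} + v_{6} = v_{7}  so sig = [2:1]
  {4,5}:  v_{4} + v_{5} = v_{3}  so sig = [2:1]
  {4,7}:  v_{4} + v_{7} = v_{6}  so sig = [2:1]
  {3,7}:  v_{3} + v_{7} = v_{5} + v_{6}  so sig = [2:1,1]
  {2,5,6}:  v_{2} + v_{5} + v_{6} = 0  so sig = [3:]
  {2,3,6}:  v_{2} + v_{3} + v_{6} = v_{4}  so sig = [3:1]
  {2,5,7}:  v_{2} + v_{5} + v_{7} = v_{1}  so sig = [3:1]

Signatures (|P|; sorted positive RHS coefficients), sorted:
    [2:]
    [2:1]
    [2:1]
    [2:1]
    [2:1]
    [2:1,1]
    [3:]
    [3:1]
    [3:1]


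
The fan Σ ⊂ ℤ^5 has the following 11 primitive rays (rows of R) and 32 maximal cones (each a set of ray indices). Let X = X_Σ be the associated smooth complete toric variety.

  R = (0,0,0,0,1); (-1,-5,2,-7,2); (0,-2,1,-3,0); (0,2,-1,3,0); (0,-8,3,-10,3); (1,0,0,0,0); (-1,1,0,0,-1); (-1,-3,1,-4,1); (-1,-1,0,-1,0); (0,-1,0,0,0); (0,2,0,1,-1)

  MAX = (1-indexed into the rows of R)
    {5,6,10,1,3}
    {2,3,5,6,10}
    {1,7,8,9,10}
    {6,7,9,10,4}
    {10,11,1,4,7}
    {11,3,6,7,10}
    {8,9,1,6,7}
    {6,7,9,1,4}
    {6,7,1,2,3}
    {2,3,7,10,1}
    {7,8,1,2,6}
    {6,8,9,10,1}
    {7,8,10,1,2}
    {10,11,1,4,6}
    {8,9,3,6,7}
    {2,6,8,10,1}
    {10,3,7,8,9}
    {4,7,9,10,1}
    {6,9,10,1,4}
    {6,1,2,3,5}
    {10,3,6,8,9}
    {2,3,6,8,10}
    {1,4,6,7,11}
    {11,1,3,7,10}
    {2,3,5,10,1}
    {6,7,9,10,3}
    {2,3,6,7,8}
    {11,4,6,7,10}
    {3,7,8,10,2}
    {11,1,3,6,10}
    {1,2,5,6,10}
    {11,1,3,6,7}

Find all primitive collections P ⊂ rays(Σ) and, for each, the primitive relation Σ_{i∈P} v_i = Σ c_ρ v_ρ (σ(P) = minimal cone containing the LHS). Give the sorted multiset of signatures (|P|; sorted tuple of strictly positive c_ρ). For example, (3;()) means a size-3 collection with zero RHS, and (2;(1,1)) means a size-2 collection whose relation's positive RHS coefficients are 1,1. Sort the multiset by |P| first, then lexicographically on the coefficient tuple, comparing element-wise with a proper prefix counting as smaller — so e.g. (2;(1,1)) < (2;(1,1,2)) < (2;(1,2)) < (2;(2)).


The 18 primitive collections of Σ (r=11, n=5):

  P = {3,4}:  v_{3} + v_{4} = 0  →  sig = (2;())
  P = {9,11}:  v_{9} + v_{11} = v_{7}  →  sig = (2;(1))
  P = {2,4}:  v_{2} + v_{4} = v_{1} + v_{8}  →  sig = (2;(1,1))
  P = {4,8}:  v_{4} + v_{8} = v_{1} + v_{9}  →  sig = (2;(1,1))
  P = {5,7}:  v_{5} + v_{7} = v_{2} + v_{3}  →  sig = (2;(1,1))
  P = {8,11}:  v_{8} + v_{11} = v_{1} + v_{3} + v_{7}  →  sig = (2;(1,1,1))
  P = {4,5}:  v_{4} + v_{5} = v_{1} + v_{2} + v_{6} + v_{10}  →  sig = (2;(1,1,1,1))
  P = {5,9}:  v_{5} + v_{9} = v_{2} + v_{6} + v_{8} + v_{10}  →  sig = (2;(1,1,1,1))
  P = {5,8}:  v_{5} + v_{8} = 2·v_{2} + v_{6} + v_{10}  →  sig = (2;(1,1,2))
  P = {2,11}:  v_{2} + v_{11} = 2·v_{1} + 2·v_{3} + v_{7}  →  sig = (2;(1,2,2))
  P = {2,9}:  v_{2} + v_{9} = 2·v_{8}  →  sig = (2;(2))
  P = {5,11}:  v_{5} + v_{11} = 2·v_{1} + 3·v_{3}  →  sig = (2;(2,3))
  P = {1,3,8}:  v_{1} + v_{3} + v_{8} = v_{2}  →  sig = (3;(1))
  P = {1,3,9}:  v_{1} + v_{3} + v_{9} = v_{8}  →  sig = (3;(1))
  P = {1,6,7,10}:  v_{1} + v_{6} + v_{7} + v_{10} = 0  →  sig = (4;())
  P = {2,6,7,10}:  v_{2} + v_{6} + v_{7} + v_{10} = v_{3} + v_{8}  →  sig = (4;(1,1))
  P = {6,7,8,10}:  v_{6} + v_{7} + v_{8} + v_{10} = v_{3} + v_{9}  →  sig = (4;(1,1))
  P = {1,2,3,6,10}:  v_{1} + v_{2} + v_{3} + v_{6} + v_{10} = v_{5}  →  sig = (5;(1))

so the primitive-relation signature multiset is
{ (2;()),  (2;(1)),  (2;(1,1)) ×3,  (2;(1,1,1)),  (2;(1,1,1,1)) ×2,  (2;(1,1,2)),  (2;(1,2,2)),  (2;(2)),  (2;(2,3)),  (3;(1)) ×2,  (4;()),  (4;(1,1)) ×2,  (5;(1)) }


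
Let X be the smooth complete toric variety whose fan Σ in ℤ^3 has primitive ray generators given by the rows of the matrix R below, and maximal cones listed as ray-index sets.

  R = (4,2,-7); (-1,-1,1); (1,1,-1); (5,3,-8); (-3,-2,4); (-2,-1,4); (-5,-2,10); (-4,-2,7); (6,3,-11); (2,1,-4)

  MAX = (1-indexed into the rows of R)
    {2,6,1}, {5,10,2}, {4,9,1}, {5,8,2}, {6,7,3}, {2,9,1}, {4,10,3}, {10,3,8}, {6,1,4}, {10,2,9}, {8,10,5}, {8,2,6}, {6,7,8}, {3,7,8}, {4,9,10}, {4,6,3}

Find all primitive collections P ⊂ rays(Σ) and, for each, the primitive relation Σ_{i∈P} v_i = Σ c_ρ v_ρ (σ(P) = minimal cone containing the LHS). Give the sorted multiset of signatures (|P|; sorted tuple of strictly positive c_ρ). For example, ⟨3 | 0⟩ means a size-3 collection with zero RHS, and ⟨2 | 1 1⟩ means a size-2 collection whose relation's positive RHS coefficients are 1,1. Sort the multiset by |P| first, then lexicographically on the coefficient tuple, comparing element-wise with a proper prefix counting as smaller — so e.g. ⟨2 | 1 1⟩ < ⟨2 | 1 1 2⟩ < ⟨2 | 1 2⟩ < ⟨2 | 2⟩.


|primitive collections| = 23. Relations:

  • {1,8}:  v_{1} + v_{8} = 0  ⟹  sig = ⟨2 | 0⟩
  • {2,3}:  v_{2} + v_{3} = 0  ⟹  sig = ⟨2 | 0⟩
  • {6,10}:  v_{6} + v_{10} = 0  ⟹  sig = ⟨2 | 0⟩
  • {1,3}:  v_{1} + v_{3} = v_{4}  ⟹  sig = ⟨2 | 1⟩
  • {1,10}:  v_{1} + v_{10} = v_{9}  ⟹  sig = ⟨2 | 1⟩
  • {2,4}:  v_{2} + v_{4} = v_{1}  ⟹  sig = ⟨2 | 1⟩
  • {4,5}:  v_{4} + v_{5} = v_{10}  ⟹  sig = ⟨2 | 1⟩
  • {4,8}:  v_{4} + v_{8} = v_{3}  ⟹  sig = ⟨2 | 1⟩
  • {6,9}:  v_{6} + v_{9} = v_{1}  ⟹  sig = ⟨2 | 1⟩
  • {7,9}:  v_{7} + v_{9} = v_{3}  ⟹  sig = ⟨2 | 1⟩
  • {8,9}:  v_{8} + v_{9} = v_{10}  ⟹  sig = ⟨2 | 1⟩
  • {1,5}:  v_{1} + v_{5} = v_{2} + v_{10}  ⟹  sig = ⟨2 | 1 1⟩
  • {1,7}:  v_{1} + v_{7} = v_{3} + v_{6}  ⟹  sig = ⟨2 | 1 1⟩
  • {2,7}:  v_{2} + v_{7} = v_{6} + v_{8}  ⟹  sig = ⟨2 | 1 1⟩
  • {3,5}:  v_{3} + v_{5} = v_{8} + v_{10}  ⟹  sig = ⟨2 | 1 1⟩
  • {3,9}:  v_{3} + v_{9} = v_{4} + v_{10}  ⟹  sig = ⟨2 | 1 1⟩
  • {5,6}:  v_{5} + v_{6} = v_{2} + v_{8}  ⟹  sig = ⟨2 | 1 1⟩
  • {7,10}:  v_{7} + v_{10} = v_{3} + v_{8}  ⟹  sig = ⟨2 | 1 1⟩
  • {4,7}:  v_{4} + v_{7} = 2·v_{3} + v_{6}  ⟹  sig = ⟨2 | 1 2⟩
  • {5,9}:  v_{5} + v_{9} = v_{2} + 2·v_{10}  ⟹  sig = ⟨2 | 1 2⟩
  • {5,7}:  v_{5} + v_{7} = 2·v_{8}  ⟹  sig = ⟨2 | 2⟩
  • {2,8,10}:  v_{2} + v_{8} + v_{10} = v_{5}  ⟹  sig = ⟨3 | 1⟩
  • {3,6,8}:  v_{3} + v_{6} + v_{8} = v_{7}  ⟹  sig = ⟨3 | 1⟩

Sorted signature multiset PRS(X):
[⟨2 | 0⟩, ⟨2 | 0⟩, ⟨2 | 0⟩, ⟨2 | 1⟩, ⟨2 | 1⟩, ⟨2 | 1⟩, ⟨2 | 1⟩, ⟨2 | 1⟩, ⟨2 | 1⟩, ⟨2 | 1⟩, ⟨2 | 1⟩, ⟨2 | 1 1⟩, ⟨2 | 1 1⟩, ⟨2 | 1 1⟩, ⟨2 | 1 1⟩, ⟨2 | 1 1⟩, ⟨2 | 1 1⟩, ⟨2 | 1 1⟩, ⟨2 | 1 2⟩, ⟨2 | 1 2⟩, ⟨2 | 2⟩, ⟨3 | 1⟩, ⟨3 | 1⟩]
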